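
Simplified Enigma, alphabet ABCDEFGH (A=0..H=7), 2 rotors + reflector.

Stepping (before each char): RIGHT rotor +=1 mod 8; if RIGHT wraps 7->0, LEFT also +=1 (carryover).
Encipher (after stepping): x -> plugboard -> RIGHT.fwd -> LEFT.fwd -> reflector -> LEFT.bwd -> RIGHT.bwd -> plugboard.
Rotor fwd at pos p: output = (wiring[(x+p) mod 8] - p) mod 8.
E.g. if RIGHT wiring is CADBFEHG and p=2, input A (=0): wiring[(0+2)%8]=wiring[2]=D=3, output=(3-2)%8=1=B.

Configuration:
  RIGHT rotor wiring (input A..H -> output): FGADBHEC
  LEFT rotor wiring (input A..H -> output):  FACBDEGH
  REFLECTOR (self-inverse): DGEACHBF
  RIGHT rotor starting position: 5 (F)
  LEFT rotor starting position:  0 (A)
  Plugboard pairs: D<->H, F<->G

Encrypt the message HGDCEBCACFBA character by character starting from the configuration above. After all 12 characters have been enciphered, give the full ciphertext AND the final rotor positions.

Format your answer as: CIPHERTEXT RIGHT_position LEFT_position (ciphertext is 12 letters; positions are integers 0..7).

Char 1 ('H'): step: R->6, L=0; H->plug->D->R->A->L->F->refl->H->L'->H->R'->C->plug->C
Char 2 ('G'): step: R->7, L=0; G->plug->F->R->C->L->C->refl->E->L'->F->R'->H->plug->D
Char 3 ('D'): step: R->0, L->1 (L advanced); D->plug->H->R->C->L->A->refl->D->L'->E->R'->G->plug->F
Char 4 ('C'): step: R->1, L=1; C->plug->C->R->C->L->A->refl->D->L'->E->R'->H->plug->D
Char 5 ('E'): step: R->2, L=1; E->plug->E->R->C->L->A->refl->D->L'->E->R'->H->plug->D
Char 6 ('B'): step: R->3, L=1; B->plug->B->R->G->L->G->refl->B->L'->B->R'->D->plug->H
Char 7 ('C'): step: R->4, L=1; C->plug->C->R->A->L->H->refl->F->L'->F->R'->A->plug->A
Char 8 ('A'): step: R->5, L=1; A->plug->A->R->C->L->A->refl->D->L'->E->R'->H->plug->D
Char 9 ('C'): step: R->6, L=1; C->plug->C->R->H->L->E->refl->C->L'->D->R'->G->plug->F
Char 10 ('F'): step: R->7, L=1; F->plug->G->R->A->L->H->refl->F->L'->F->R'->H->plug->D
Char 11 ('B'): step: R->0, L->2 (L advanced); B->plug->B->R->G->L->D->refl->A->L'->A->R'->C->plug->C
Char 12 ('A'): step: R->1, L=2; A->plug->A->R->F->L->F->refl->H->L'->B->R'->G->plug->F
Final: ciphertext=CDFDDHADFDCF, RIGHT=1, LEFT=2

Answer: CDFDDHADFDCF 1 2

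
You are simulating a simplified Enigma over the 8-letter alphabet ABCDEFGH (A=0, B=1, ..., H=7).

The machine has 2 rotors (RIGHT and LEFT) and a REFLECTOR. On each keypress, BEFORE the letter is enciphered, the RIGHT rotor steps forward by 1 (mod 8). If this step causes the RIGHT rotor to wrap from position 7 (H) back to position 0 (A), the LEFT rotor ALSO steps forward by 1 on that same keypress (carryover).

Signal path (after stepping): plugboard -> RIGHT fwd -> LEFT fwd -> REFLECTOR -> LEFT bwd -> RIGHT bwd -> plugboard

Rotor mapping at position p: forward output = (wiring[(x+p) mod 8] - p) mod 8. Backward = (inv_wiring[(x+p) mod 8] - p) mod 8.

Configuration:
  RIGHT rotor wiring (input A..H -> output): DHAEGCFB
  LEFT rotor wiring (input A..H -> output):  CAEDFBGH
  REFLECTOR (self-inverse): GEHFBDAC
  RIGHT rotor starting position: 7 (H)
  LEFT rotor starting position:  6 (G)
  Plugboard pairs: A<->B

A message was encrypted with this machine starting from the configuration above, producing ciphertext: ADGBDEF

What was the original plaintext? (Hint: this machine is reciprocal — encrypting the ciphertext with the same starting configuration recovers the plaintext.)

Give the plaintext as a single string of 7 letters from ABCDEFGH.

Char 1 ('A'): step: R->0, L->7 (L advanced); A->plug->B->R->H->L->H->refl->C->L'->G->R'->E->plug->E
Char 2 ('D'): step: R->1, L=7; D->plug->D->R->F->L->G->refl->A->L'->A->R'->G->plug->G
Char 3 ('G'): step: R->2, L=7; G->plug->G->R->B->L->D->refl->F->L'->D->R'->E->plug->E
Char 4 ('B'): step: R->3, L=7; B->plug->A->R->B->L->D->refl->F->L'->D->R'->B->plug->A
Char 5 ('D'): step: R->4, L=7; D->plug->D->R->F->L->G->refl->A->L'->A->R'->H->plug->H
Char 6 ('E'): step: R->5, L=7; E->plug->E->R->C->L->B->refl->E->L'->E->R'->C->plug->C
Char 7 ('F'): step: R->6, L=7; F->plug->F->R->G->L->C->refl->H->L'->H->R'->A->plug->B

Answer: EGEAHCB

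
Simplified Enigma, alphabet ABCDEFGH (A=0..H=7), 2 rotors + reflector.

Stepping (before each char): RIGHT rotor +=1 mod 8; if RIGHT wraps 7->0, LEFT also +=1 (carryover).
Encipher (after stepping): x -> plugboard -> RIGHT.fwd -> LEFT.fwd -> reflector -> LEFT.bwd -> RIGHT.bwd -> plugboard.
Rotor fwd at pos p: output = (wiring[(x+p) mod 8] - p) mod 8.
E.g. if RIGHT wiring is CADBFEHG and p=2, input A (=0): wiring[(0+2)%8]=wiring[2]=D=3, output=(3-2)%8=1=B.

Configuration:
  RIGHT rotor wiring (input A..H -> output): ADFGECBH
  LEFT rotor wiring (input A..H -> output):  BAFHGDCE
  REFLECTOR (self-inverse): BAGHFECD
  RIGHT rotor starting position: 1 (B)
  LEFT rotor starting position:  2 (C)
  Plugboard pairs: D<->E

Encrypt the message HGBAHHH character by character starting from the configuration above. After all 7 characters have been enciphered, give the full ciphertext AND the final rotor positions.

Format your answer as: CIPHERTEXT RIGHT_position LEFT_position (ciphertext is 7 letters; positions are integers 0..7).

Answer: CEAHABC 0 3

Derivation:
Char 1 ('H'): step: R->2, L=2; H->plug->H->R->B->L->F->refl->E->L'->C->R'->C->plug->C
Char 2 ('G'): step: R->3, L=2; G->plug->G->R->A->L->D->refl->H->L'->G->R'->D->plug->E
Char 3 ('B'): step: R->4, L=2; B->plug->B->R->G->L->H->refl->D->L'->A->R'->A->plug->A
Char 4 ('A'): step: R->5, L=2; A->plug->A->R->F->L->C->refl->G->L'->H->R'->H->plug->H
Char 5 ('H'): step: R->6, L=2; H->plug->H->R->E->L->A->refl->B->L'->D->R'->A->plug->A
Char 6 ('H'): step: R->7, L=2; H->plug->H->R->C->L->E->refl->F->L'->B->R'->B->plug->B
Char 7 ('H'): step: R->0, L->3 (L advanced); H->plug->H->R->H->L->C->refl->G->L'->F->R'->C->plug->C
Final: ciphertext=CEAHABC, RIGHT=0, LEFT=3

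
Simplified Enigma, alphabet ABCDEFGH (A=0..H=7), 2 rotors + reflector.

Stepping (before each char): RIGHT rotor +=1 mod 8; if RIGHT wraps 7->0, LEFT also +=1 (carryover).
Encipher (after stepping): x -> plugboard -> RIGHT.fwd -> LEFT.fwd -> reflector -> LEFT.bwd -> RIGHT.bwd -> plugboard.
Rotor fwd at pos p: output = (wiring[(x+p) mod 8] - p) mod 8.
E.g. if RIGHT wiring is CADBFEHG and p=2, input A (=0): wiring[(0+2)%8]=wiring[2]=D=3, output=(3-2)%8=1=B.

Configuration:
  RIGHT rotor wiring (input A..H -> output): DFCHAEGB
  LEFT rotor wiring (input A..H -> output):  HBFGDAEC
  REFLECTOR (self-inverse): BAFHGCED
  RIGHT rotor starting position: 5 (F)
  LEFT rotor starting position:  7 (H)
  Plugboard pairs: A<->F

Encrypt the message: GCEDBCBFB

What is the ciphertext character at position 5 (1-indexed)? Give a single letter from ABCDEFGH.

Char 1 ('G'): step: R->6, L=7; G->plug->G->R->C->L->C->refl->F->L'->H->R'->D->plug->D
Char 2 ('C'): step: R->7, L=7; C->plug->C->R->G->L->B->refl->A->L'->B->R'->F->plug->A
Char 3 ('E'): step: R->0, L->0 (L advanced); E->plug->E->R->A->L->H->refl->D->L'->E->R'->F->plug->A
Char 4 ('D'): step: R->1, L=0; D->plug->D->R->H->L->C->refl->F->L'->C->R'->H->plug->H
Char 5 ('B'): step: R->2, L=0; B->plug->B->R->F->L->A->refl->B->L'->B->R'->G->plug->G

G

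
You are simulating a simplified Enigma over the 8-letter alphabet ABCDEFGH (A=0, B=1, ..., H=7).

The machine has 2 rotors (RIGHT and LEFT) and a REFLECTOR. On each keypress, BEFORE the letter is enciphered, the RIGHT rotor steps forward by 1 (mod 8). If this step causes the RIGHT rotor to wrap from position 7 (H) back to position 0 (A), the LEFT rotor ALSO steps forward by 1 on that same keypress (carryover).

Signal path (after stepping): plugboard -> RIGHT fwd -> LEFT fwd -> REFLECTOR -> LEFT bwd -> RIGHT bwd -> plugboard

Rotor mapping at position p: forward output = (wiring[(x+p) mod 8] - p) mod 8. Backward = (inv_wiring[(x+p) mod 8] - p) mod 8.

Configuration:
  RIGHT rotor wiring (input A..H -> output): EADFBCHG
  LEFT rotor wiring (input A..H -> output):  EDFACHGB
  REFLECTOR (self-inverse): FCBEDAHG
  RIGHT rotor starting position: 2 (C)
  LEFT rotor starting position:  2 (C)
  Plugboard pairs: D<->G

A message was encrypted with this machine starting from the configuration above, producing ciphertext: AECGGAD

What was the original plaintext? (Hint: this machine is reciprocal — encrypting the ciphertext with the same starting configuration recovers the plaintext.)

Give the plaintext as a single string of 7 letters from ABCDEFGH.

Char 1 ('A'): step: R->3, L=2; A->plug->A->R->C->L->A->refl->F->L'->D->R'->E->plug->E
Char 2 ('E'): step: R->4, L=2; E->plug->E->R->A->L->D->refl->E->L'->E->R'->F->plug->F
Char 3 ('C'): step: R->5, L=2; C->plug->C->R->B->L->G->refl->H->L'->F->R'->A->plug->A
Char 4 ('G'): step: R->6, L=2; G->plug->D->R->C->L->A->refl->F->L'->D->R'->G->plug->D
Char 5 ('G'): step: R->7, L=2; G->plug->D->R->E->L->E->refl->D->L'->A->R'->H->plug->H
Char 6 ('A'): step: R->0, L->3 (L advanced); A->plug->A->R->E->L->G->refl->H->L'->B->R'->E->plug->E
Char 7 ('D'): step: R->1, L=3; D->plug->G->R->F->L->B->refl->C->L'->H->R'->A->plug->A

Answer: EFADHEA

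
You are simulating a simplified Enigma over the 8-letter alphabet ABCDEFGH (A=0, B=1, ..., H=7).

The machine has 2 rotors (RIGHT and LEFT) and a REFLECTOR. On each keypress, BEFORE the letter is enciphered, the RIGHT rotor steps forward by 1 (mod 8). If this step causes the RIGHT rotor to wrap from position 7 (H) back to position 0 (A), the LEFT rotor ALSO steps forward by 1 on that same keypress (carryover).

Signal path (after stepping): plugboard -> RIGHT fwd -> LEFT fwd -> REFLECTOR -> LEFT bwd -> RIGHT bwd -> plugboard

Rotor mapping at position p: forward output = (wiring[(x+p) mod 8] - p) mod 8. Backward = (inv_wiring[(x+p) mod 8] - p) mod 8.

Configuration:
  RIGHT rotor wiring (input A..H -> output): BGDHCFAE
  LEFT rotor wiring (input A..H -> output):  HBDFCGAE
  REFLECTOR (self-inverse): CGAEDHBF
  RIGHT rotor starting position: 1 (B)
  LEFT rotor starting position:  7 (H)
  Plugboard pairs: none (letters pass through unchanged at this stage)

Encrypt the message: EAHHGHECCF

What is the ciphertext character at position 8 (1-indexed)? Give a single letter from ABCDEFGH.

Char 1 ('E'): step: R->2, L=7; E->plug->E->R->G->L->H->refl->F->L'->A->R'->C->plug->C
Char 2 ('A'): step: R->3, L=7; A->plug->A->R->E->L->G->refl->B->L'->H->R'->B->plug->B
Char 3 ('H'): step: R->4, L=7; H->plug->H->R->D->L->E->refl->D->L'->F->R'->E->plug->E
Char 4 ('H'): step: R->5, L=7; H->plug->H->R->F->L->D->refl->E->L'->D->R'->B->plug->B
Char 5 ('G'): step: R->6, L=7; G->plug->G->R->E->L->G->refl->B->L'->H->R'->H->plug->H
Char 6 ('H'): step: R->7, L=7; H->plug->H->R->B->L->A->refl->C->L'->C->R'->B->plug->B
Char 7 ('E'): step: R->0, L->0 (L advanced); E->plug->E->R->C->L->D->refl->E->L'->H->R'->D->plug->D
Char 8 ('C'): step: R->1, L=0; C->plug->C->R->G->L->A->refl->C->L'->E->R'->E->plug->E

E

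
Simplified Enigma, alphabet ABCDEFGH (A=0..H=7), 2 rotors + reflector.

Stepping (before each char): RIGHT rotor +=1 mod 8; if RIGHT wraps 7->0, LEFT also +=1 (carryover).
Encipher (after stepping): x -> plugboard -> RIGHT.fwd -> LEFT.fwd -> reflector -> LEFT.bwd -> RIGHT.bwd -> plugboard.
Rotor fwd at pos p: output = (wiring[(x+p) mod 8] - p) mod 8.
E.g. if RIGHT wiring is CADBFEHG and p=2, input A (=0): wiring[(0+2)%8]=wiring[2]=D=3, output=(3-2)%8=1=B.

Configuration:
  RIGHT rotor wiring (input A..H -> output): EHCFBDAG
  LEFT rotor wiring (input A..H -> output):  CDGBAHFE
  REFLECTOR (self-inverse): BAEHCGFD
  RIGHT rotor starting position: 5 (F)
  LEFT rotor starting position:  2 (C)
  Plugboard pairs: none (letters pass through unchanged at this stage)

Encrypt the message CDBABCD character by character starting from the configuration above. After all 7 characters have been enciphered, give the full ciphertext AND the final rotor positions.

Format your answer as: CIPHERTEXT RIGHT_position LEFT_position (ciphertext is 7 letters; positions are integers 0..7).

Answer: FFDCGFF 4 3

Derivation:
Char 1 ('C'): step: R->6, L=2; C->plug->C->R->G->L->A->refl->B->L'->H->R'->F->plug->F
Char 2 ('D'): step: R->7, L=2; D->plug->D->R->D->L->F->refl->G->L'->C->R'->F->plug->F
Char 3 ('B'): step: R->0, L->3 (L advanced); B->plug->B->R->H->L->D->refl->H->L'->F->R'->D->plug->D
Char 4 ('A'): step: R->1, L=3; A->plug->A->R->G->L->A->refl->B->L'->E->R'->C->plug->C
Char 5 ('B'): step: R->2, L=3; B->plug->B->R->D->L->C->refl->E->L'->C->R'->G->plug->G
Char 6 ('C'): step: R->3, L=3; C->plug->C->R->A->L->G->refl->F->L'->B->R'->F->plug->F
Char 7 ('D'): step: R->4, L=3; D->plug->D->R->C->L->E->refl->C->L'->D->R'->F->plug->F
Final: ciphertext=FFDCGFF, RIGHT=4, LEFT=3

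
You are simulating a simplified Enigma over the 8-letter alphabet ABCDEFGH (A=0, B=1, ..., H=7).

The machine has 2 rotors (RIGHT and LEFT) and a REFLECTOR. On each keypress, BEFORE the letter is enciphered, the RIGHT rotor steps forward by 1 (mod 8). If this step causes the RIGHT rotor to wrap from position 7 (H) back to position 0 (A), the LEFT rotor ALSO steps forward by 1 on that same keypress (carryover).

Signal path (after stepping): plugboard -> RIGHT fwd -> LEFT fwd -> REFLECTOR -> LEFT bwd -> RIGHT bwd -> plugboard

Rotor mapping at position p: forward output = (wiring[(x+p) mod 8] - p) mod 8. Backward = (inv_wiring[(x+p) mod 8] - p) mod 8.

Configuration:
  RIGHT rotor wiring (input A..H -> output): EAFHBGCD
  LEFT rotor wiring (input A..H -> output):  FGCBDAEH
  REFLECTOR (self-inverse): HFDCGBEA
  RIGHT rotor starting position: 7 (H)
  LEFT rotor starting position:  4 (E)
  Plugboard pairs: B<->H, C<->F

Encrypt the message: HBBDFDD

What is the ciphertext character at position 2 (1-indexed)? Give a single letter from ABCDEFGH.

Char 1 ('H'): step: R->0, L->5 (L advanced); H->plug->B->R->A->L->D->refl->C->L'->C->R'->G->plug->G
Char 2 ('B'): step: R->1, L=5; B->plug->H->R->D->L->A->refl->H->L'->B->R'->F->plug->C

C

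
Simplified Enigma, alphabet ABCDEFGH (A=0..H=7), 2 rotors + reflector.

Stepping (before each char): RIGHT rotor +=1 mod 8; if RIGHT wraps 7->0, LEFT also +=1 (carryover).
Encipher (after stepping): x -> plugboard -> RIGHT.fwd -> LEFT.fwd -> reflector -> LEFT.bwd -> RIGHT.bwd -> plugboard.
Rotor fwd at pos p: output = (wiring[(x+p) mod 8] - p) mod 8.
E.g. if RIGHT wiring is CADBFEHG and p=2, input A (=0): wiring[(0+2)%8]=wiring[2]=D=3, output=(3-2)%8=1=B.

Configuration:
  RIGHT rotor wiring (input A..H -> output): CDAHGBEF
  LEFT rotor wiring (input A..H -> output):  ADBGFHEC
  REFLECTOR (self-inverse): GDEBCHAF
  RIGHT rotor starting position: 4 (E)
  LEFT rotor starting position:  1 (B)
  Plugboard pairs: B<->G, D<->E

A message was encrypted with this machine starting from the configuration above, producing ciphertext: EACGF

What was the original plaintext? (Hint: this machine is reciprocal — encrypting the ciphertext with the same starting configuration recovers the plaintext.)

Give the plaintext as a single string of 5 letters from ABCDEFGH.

Answer: DEECD

Derivation:
Char 1 ('E'): step: R->5, L=1; E->plug->D->R->F->L->D->refl->B->L'->G->R'->E->plug->D
Char 2 ('A'): step: R->6, L=1; A->plug->A->R->G->L->B->refl->D->L'->F->R'->D->plug->E
Char 3 ('C'): step: R->7, L=1; C->plug->C->R->E->L->G->refl->A->L'->B->R'->D->plug->E
Char 4 ('G'): step: R->0, L->2 (L advanced); G->plug->B->R->D->L->F->refl->H->L'->A->R'->C->plug->C
Char 5 ('F'): step: R->1, L=2; F->plug->F->R->D->L->F->refl->H->L'->A->R'->E->plug->D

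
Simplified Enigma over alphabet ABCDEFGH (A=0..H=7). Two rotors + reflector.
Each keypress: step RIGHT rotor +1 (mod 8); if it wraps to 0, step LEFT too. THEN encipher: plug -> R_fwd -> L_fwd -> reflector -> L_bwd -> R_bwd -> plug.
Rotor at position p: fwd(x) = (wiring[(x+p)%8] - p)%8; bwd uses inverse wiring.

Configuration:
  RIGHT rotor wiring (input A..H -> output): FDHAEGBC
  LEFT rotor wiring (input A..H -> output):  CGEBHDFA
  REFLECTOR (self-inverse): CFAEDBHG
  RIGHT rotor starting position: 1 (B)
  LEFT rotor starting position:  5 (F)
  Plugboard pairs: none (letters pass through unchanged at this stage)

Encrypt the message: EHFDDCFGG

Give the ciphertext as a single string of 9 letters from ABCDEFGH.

Answer: HCECHACDH

Derivation:
Char 1 ('E'): step: R->2, L=5; E->plug->E->R->H->L->C->refl->A->L'->B->R'->H->plug->H
Char 2 ('H'): step: R->3, L=5; H->plug->H->R->E->L->B->refl->F->L'->D->R'->C->plug->C
Char 3 ('F'): step: R->4, L=5; F->plug->F->R->H->L->C->refl->A->L'->B->R'->E->plug->E
Char 4 ('D'): step: R->5, L=5; D->plug->D->R->A->L->G->refl->H->L'->F->R'->C->plug->C
Char 5 ('D'): step: R->6, L=5; D->plug->D->R->F->L->H->refl->G->L'->A->R'->H->plug->H
Char 6 ('C'): step: R->7, L=5; C->plug->C->R->E->L->B->refl->F->L'->D->R'->A->plug->A
Char 7 ('F'): step: R->0, L->6 (L advanced); F->plug->F->R->G->L->B->refl->F->L'->H->R'->C->plug->C
Char 8 ('G'): step: R->1, L=6; G->plug->G->R->B->L->C->refl->A->L'->D->R'->D->plug->D
Char 9 ('G'): step: R->2, L=6; G->plug->G->R->D->L->A->refl->C->L'->B->R'->H->plug->H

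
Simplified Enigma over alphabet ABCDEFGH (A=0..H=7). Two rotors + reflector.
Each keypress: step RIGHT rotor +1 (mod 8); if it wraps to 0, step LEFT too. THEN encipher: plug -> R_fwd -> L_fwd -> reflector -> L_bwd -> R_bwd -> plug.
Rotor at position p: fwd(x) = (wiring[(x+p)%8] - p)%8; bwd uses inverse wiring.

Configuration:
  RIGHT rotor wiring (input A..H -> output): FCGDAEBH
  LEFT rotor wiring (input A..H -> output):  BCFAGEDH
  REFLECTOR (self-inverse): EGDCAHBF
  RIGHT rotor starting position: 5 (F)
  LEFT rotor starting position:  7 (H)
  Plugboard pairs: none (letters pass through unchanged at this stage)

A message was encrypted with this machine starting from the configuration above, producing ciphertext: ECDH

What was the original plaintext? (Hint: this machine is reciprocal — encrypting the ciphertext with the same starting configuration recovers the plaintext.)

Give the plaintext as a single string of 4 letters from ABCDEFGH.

Answer: CEAF

Derivation:
Char 1 ('E'): step: R->6, L=7; E->plug->E->R->A->L->A->refl->E->L'->H->R'->C->plug->C
Char 2 ('C'): step: R->7, L=7; C->plug->C->R->D->L->G->refl->B->L'->E->R'->E->plug->E
Char 3 ('D'): step: R->0, L->0 (L advanced); D->plug->D->R->D->L->A->refl->E->L'->F->R'->A->plug->A
Char 4 ('H'): step: R->1, L=0; H->plug->H->R->E->L->G->refl->B->L'->A->R'->F->plug->F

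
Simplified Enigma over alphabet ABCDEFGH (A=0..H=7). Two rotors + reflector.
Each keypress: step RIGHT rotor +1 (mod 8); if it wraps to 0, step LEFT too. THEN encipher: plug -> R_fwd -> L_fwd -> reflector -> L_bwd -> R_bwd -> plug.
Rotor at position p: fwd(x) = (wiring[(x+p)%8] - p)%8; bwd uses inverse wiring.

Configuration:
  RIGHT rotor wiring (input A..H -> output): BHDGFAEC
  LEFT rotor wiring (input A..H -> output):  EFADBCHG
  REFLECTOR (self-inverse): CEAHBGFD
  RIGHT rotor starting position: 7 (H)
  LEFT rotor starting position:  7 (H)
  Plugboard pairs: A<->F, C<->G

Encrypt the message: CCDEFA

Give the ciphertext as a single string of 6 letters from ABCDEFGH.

Answer: AEGDCF

Derivation:
Char 1 ('C'): step: R->0, L->0 (L advanced); C->plug->G->R->E->L->B->refl->E->L'->A->R'->F->plug->A
Char 2 ('C'): step: R->1, L=0; C->plug->G->R->B->L->F->refl->G->L'->H->R'->E->plug->E
Char 3 ('D'): step: R->2, L=0; D->plug->D->R->G->L->H->refl->D->L'->D->R'->C->plug->G
Char 4 ('E'): step: R->3, L=0; E->plug->E->R->H->L->G->refl->F->L'->B->R'->D->plug->D
Char 5 ('F'): step: R->4, L=0; F->plug->A->R->B->L->F->refl->G->L'->H->R'->G->plug->C
Char 6 ('A'): step: R->5, L=0; A->plug->F->R->G->L->H->refl->D->L'->D->R'->A->plug->F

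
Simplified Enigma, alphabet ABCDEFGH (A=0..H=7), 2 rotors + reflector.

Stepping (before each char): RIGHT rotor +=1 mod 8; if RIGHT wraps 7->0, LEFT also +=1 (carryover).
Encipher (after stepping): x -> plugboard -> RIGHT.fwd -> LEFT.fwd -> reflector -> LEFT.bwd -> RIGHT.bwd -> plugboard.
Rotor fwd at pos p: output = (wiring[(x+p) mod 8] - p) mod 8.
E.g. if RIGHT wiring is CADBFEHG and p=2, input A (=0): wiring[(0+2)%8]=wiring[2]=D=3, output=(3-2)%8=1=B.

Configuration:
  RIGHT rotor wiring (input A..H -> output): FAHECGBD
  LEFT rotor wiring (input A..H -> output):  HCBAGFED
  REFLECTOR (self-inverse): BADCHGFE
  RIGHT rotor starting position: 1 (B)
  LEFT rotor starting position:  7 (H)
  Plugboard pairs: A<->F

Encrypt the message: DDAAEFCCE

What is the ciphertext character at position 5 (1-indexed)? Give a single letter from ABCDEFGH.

Char 1 ('D'): step: R->2, L=7; D->plug->D->R->E->L->B->refl->A->L'->B->R'->F->plug->A
Char 2 ('D'): step: R->3, L=7; D->plug->D->R->G->L->G->refl->F->L'->H->R'->B->plug->B
Char 3 ('A'): step: R->4, L=7; A->plug->F->R->E->L->B->refl->A->L'->B->R'->E->plug->E
Char 4 ('A'): step: R->5, L=7; A->plug->F->R->C->L->D->refl->C->L'->D->R'->E->plug->E
Char 5 ('E'): step: R->6, L=7; E->plug->E->R->B->L->A->refl->B->L'->E->R'->G->plug->G

G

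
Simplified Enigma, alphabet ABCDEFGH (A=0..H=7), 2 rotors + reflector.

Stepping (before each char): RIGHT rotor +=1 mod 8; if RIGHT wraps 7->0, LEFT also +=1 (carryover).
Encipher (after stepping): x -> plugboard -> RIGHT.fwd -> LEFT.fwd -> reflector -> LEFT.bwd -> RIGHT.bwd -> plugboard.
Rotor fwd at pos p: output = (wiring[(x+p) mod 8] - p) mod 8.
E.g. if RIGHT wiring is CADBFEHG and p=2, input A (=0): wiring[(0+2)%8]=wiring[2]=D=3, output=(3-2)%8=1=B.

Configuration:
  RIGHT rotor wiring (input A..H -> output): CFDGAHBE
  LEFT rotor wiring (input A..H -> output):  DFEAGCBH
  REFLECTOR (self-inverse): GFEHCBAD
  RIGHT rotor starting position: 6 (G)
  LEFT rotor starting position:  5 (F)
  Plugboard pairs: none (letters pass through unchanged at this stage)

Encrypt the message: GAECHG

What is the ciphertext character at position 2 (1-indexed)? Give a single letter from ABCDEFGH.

Char 1 ('G'): step: R->7, L=5; G->plug->G->R->A->L->F->refl->B->L'->H->R'->E->plug->E
Char 2 ('A'): step: R->0, L->6 (L advanced); A->plug->A->R->C->L->F->refl->B->L'->B->R'->G->plug->G

G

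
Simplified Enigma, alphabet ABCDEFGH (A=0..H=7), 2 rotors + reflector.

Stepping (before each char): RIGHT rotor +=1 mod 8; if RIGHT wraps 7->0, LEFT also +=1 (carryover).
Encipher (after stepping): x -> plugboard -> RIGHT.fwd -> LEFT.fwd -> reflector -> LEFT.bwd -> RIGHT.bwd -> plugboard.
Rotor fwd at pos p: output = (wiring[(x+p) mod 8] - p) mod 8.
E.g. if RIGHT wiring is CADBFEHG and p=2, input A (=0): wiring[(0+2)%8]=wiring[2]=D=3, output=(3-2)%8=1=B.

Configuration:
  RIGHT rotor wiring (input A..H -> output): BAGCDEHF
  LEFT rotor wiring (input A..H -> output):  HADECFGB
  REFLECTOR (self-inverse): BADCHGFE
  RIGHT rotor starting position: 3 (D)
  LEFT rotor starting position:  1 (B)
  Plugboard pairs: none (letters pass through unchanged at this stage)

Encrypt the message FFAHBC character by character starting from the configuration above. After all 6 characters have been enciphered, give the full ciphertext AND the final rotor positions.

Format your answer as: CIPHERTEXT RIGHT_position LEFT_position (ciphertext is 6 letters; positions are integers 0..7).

Char 1 ('F'): step: R->4, L=1; F->plug->F->R->E->L->E->refl->H->L'->A->R'->B->plug->B
Char 2 ('F'): step: R->5, L=1; F->plug->F->R->B->L->C->refl->D->L'->C->R'->B->plug->B
Char 3 ('A'): step: R->6, L=1; A->plug->A->R->B->L->C->refl->D->L'->C->R'->D->plug->D
Char 4 ('H'): step: R->7, L=1; H->plug->H->R->A->L->H->refl->E->L'->E->R'->F->plug->F
Char 5 ('B'): step: R->0, L->2 (L advanced); B->plug->B->R->A->L->B->refl->A->L'->C->R'->D->plug->D
Char 6 ('C'): step: R->1, L=2; C->plug->C->R->B->L->C->refl->D->L'->D->R'->E->plug->E
Final: ciphertext=BBDFDE, RIGHT=1, LEFT=2

Answer: BBDFDE 1 2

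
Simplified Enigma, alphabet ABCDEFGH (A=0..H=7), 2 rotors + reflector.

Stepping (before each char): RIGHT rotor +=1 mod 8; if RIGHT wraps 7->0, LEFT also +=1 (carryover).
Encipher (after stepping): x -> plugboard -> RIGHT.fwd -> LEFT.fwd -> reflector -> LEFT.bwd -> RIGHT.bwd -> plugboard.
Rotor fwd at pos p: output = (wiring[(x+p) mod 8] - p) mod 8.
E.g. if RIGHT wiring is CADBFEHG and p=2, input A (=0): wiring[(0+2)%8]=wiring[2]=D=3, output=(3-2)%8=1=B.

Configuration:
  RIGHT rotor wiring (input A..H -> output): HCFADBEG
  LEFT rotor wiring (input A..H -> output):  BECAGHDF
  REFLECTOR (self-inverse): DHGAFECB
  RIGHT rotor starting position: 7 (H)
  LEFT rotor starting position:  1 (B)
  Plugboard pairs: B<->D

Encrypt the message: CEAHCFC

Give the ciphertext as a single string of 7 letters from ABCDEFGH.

Answer: BGEEDEE

Derivation:
Char 1 ('C'): step: R->0, L->2 (L advanced); C->plug->C->R->F->L->D->refl->A->L'->A->R'->D->plug->B
Char 2 ('E'): step: R->1, L=2; E->plug->E->R->A->L->A->refl->D->L'->F->R'->G->plug->G
Char 3 ('A'): step: R->2, L=2; A->plug->A->R->D->L->F->refl->E->L'->C->R'->E->plug->E
Char 4 ('H'): step: R->3, L=2; H->plug->H->R->C->L->E->refl->F->L'->D->R'->E->plug->E
Char 5 ('C'): step: R->4, L=2; C->plug->C->R->A->L->A->refl->D->L'->F->R'->B->plug->D
Char 6 ('F'): step: R->5, L=2; F->plug->F->R->A->L->A->refl->D->L'->F->R'->E->plug->E
Char 7 ('C'): step: R->6, L=2; C->plug->C->R->B->L->G->refl->C->L'->H->R'->E->plug->E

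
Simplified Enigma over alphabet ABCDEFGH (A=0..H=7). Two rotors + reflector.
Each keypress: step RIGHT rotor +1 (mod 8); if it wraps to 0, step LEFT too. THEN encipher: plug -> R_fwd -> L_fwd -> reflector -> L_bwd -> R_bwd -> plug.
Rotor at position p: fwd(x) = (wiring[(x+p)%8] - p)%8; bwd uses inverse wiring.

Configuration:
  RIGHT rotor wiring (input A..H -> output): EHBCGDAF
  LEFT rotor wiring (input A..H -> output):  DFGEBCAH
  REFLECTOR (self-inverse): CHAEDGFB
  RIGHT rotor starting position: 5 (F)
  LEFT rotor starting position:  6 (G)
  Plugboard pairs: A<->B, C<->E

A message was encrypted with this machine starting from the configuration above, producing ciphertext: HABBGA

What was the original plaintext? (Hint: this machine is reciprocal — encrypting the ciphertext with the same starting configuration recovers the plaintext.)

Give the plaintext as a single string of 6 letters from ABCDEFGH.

Answer: BDDEEB

Derivation:
Char 1 ('H'): step: R->6, L=6; H->plug->H->R->F->L->G->refl->F->L'->C->R'->A->plug->B
Char 2 ('A'): step: R->7, L=6; A->plug->B->R->F->L->G->refl->F->L'->C->R'->D->plug->D
Char 3 ('B'): step: R->0, L->7 (L advanced); B->plug->A->R->E->L->F->refl->G->L'->C->R'->D->plug->D
Char 4 ('B'): step: R->1, L=7; B->plug->A->R->G->L->D->refl->E->L'->B->R'->C->plug->E
Char 5 ('G'): step: R->2, L=7; G->plug->G->R->C->L->G->refl->F->L'->E->R'->C->plug->E
Char 6 ('A'): step: R->3, L=7; A->plug->B->R->D->L->H->refl->B->L'->H->R'->A->plug->B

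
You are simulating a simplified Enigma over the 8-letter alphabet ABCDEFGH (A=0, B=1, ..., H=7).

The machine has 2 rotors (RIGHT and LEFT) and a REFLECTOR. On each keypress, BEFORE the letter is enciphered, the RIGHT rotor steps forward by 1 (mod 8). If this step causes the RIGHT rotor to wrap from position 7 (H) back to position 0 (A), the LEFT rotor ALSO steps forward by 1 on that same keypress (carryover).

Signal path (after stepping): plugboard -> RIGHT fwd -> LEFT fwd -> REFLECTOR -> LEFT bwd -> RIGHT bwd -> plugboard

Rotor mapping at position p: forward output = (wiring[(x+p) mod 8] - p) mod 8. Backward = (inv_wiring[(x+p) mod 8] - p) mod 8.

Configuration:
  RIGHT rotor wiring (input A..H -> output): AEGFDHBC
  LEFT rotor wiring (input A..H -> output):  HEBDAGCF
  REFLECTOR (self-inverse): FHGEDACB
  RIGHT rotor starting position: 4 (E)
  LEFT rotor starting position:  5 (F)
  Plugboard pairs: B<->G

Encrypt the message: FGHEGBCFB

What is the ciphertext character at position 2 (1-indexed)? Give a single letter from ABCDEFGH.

Char 1 ('F'): step: R->5, L=5; F->plug->F->R->B->L->F->refl->A->L'->C->R'->A->plug->A
Char 2 ('G'): step: R->6, L=5; G->plug->B->R->E->L->H->refl->B->L'->A->R'->E->plug->E

E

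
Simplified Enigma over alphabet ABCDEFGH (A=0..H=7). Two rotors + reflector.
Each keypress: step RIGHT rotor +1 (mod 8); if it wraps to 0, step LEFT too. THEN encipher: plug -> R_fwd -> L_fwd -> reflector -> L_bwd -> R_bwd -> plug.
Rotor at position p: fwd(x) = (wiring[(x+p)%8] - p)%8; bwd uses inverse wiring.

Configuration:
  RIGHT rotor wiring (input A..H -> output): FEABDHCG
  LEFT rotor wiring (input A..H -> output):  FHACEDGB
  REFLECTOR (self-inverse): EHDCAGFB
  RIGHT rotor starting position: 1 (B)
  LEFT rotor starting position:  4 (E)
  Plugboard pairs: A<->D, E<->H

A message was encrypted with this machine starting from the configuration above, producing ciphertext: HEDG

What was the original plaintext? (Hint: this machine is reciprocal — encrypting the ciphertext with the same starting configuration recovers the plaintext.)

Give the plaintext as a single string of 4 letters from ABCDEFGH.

Char 1 ('H'): step: R->2, L=4; H->plug->E->R->A->L->A->refl->E->L'->G->R'->A->plug->D
Char 2 ('E'): step: R->3, L=4; E->plug->H->R->F->L->D->refl->C->L'->C->R'->F->plug->F
Char 3 ('D'): step: R->4, L=4; D->plug->A->R->H->L->G->refl->F->L'->D->R'->B->plug->B
Char 4 ('G'): step: R->5, L=4; G->plug->G->R->E->L->B->refl->H->L'->B->R'->C->plug->C

Answer: DFBC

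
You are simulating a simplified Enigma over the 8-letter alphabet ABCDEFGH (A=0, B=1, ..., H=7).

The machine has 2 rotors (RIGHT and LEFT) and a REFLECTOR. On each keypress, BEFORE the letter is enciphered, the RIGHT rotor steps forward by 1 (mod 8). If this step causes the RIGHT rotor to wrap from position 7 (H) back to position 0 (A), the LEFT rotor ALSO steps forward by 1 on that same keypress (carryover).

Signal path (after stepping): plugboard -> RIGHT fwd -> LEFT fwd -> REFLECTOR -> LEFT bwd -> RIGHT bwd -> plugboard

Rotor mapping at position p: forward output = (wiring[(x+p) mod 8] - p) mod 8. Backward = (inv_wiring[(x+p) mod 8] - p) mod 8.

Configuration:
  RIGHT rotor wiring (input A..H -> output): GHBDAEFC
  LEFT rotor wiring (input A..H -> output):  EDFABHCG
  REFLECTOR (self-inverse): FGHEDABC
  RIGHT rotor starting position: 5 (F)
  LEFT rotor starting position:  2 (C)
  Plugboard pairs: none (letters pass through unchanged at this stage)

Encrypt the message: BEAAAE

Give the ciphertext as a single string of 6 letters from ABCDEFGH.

Answer: EAEBEF

Derivation:
Char 1 ('B'): step: R->6, L=2; B->plug->B->R->E->L->A->refl->F->L'->D->R'->E->plug->E
Char 2 ('E'): step: R->7, L=2; E->plug->E->R->E->L->A->refl->F->L'->D->R'->A->plug->A
Char 3 ('A'): step: R->0, L->3 (L advanced); A->plug->A->R->G->L->A->refl->F->L'->A->R'->E->plug->E
Char 4 ('A'): step: R->1, L=3; A->plug->A->R->G->L->A->refl->F->L'->A->R'->B->plug->B
Char 5 ('A'): step: R->2, L=3; A->plug->A->R->H->L->C->refl->H->L'->D->R'->E->plug->E
Char 6 ('E'): step: R->3, L=3; E->plug->E->R->H->L->C->refl->H->L'->D->R'->F->plug->F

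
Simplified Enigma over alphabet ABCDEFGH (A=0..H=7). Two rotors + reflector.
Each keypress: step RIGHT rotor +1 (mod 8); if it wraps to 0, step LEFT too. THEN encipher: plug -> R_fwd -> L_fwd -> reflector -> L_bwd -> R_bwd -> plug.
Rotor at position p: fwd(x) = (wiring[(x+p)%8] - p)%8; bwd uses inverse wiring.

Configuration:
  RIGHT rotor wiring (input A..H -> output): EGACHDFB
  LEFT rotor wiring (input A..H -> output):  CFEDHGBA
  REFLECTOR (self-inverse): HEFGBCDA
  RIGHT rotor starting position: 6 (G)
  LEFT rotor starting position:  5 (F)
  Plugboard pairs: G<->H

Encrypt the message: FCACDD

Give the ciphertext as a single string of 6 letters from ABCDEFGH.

Answer: DACDEC

Derivation:
Char 1 ('F'): step: R->7, L=5; F->plug->F->R->A->L->B->refl->E->L'->B->R'->D->plug->D
Char 2 ('C'): step: R->0, L->6 (L advanced); C->plug->C->R->A->L->D->refl->G->L'->E->R'->A->plug->A
Char 3 ('A'): step: R->1, L=6; A->plug->A->R->F->L->F->refl->C->L'->B->R'->C->plug->C
Char 4 ('C'): step: R->2, L=6; C->plug->C->R->F->L->F->refl->C->L'->B->R'->D->plug->D
Char 5 ('D'): step: R->3, L=6; D->plug->D->R->C->L->E->refl->B->L'->G->R'->E->plug->E
Char 6 ('D'): step: R->4, L=6; D->plug->D->R->F->L->F->refl->C->L'->B->R'->C->plug->C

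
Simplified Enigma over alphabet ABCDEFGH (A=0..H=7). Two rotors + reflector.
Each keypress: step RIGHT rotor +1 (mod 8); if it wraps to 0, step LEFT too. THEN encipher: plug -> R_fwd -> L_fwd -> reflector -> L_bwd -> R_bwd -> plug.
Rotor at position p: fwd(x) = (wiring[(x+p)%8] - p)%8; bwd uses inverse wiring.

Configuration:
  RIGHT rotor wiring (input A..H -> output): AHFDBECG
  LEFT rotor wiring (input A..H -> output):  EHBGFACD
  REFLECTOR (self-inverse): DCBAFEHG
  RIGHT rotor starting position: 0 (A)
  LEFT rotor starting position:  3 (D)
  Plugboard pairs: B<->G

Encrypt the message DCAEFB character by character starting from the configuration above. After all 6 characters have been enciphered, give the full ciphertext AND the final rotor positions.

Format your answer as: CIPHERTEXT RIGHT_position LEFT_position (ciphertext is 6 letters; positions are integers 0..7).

Answer: GABGHE 6 3

Derivation:
Char 1 ('D'): step: R->1, L=3; D->plug->D->R->A->L->D->refl->A->L'->E->R'->B->plug->G
Char 2 ('C'): step: R->2, L=3; C->plug->C->R->H->L->G->refl->H->L'->D->R'->A->plug->A
Char 3 ('A'): step: R->3, L=3; A->plug->A->R->A->L->D->refl->A->L'->E->R'->G->plug->B
Char 4 ('E'): step: R->4, L=3; E->plug->E->R->E->L->A->refl->D->L'->A->R'->B->plug->G
Char 5 ('F'): step: R->5, L=3; F->plug->F->R->A->L->D->refl->A->L'->E->R'->H->plug->H
Char 6 ('B'): step: R->6, L=3; B->plug->G->R->D->L->H->refl->G->L'->H->R'->E->plug->E
Final: ciphertext=GABGHE, RIGHT=6, LEFT=3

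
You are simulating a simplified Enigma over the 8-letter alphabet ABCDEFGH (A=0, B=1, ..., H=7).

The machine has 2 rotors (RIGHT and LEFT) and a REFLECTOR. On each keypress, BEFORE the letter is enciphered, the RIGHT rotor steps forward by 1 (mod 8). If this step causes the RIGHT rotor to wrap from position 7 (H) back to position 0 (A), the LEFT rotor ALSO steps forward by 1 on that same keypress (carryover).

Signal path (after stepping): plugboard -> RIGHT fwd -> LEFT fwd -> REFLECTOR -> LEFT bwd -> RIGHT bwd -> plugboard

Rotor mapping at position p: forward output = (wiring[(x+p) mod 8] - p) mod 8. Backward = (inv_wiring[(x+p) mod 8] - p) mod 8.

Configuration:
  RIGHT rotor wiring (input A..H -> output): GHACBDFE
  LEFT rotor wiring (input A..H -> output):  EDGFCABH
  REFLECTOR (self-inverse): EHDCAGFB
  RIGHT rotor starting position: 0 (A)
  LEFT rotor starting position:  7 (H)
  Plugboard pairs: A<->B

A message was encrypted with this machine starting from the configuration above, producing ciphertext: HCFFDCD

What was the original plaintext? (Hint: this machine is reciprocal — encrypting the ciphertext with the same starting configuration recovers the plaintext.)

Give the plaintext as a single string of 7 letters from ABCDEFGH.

Answer: AHAHHEG

Derivation:
Char 1 ('H'): step: R->1, L=7; H->plug->H->R->F->L->D->refl->C->L'->H->R'->B->plug->A
Char 2 ('C'): step: R->2, L=7; C->plug->C->R->H->L->C->refl->D->L'->F->R'->H->plug->H
Char 3 ('F'): step: R->3, L=7; F->plug->F->R->D->L->H->refl->B->L'->G->R'->B->plug->A
Char 4 ('F'): step: R->4, L=7; F->plug->F->R->D->L->H->refl->B->L'->G->R'->H->plug->H
Char 5 ('D'): step: R->5, L=7; D->plug->D->R->B->L->F->refl->G->L'->E->R'->H->plug->H
Char 6 ('C'): step: R->6, L=7; C->plug->C->R->A->L->A->refl->E->L'->C->R'->E->plug->E
Char 7 ('D'): step: R->7, L=7; D->plug->D->R->B->L->F->refl->G->L'->E->R'->G->plug->G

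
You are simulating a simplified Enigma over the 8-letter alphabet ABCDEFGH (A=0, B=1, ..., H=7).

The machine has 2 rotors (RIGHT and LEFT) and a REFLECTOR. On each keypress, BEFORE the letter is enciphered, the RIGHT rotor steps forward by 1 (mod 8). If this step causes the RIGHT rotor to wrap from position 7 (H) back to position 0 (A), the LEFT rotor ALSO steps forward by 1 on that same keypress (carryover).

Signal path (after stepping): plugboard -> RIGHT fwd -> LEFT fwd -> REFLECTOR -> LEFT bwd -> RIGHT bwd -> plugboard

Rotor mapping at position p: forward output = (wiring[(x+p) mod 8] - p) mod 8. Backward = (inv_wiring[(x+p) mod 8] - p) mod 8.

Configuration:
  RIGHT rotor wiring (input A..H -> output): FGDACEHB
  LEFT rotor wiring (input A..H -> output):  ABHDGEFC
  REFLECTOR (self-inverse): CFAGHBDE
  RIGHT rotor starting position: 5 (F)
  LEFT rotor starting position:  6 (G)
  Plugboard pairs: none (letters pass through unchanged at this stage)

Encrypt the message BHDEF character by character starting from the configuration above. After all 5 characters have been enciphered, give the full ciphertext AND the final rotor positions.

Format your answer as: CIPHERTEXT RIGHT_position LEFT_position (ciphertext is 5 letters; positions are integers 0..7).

Answer: CEGBC 2 7

Derivation:
Char 1 ('B'): step: R->6, L=6; B->plug->B->R->D->L->D->refl->G->L'->H->R'->C->plug->C
Char 2 ('H'): step: R->7, L=6; H->plug->H->R->A->L->H->refl->E->L'->B->R'->E->plug->E
Char 3 ('D'): step: R->0, L->7 (L advanced); D->plug->D->R->A->L->D->refl->G->L'->H->R'->G->plug->G
Char 4 ('E'): step: R->1, L=7; E->plug->E->R->D->L->A->refl->C->L'->C->R'->B->plug->B
Char 5 ('F'): step: R->2, L=7; F->plug->F->R->H->L->G->refl->D->L'->A->R'->C->plug->C
Final: ciphertext=CEGBC, RIGHT=2, LEFT=7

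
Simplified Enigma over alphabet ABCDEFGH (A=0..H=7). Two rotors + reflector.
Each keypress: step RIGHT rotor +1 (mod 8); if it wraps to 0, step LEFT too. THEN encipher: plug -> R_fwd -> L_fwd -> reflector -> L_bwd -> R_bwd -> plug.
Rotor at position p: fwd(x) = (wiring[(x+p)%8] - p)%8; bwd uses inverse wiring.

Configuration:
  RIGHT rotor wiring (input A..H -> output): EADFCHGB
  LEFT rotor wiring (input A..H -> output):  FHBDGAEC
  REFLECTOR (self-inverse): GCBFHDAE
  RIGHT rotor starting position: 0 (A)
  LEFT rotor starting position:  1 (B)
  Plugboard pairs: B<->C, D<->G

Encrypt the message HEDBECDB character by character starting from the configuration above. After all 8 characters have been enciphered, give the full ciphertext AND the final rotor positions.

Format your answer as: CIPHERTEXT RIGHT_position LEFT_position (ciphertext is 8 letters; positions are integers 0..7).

Answer: FFGAHEBG 0 2

Derivation:
Char 1 ('H'): step: R->1, L=1; H->plug->H->R->D->L->F->refl->D->L'->F->R'->F->plug->F
Char 2 ('E'): step: R->2, L=1; E->plug->E->R->E->L->H->refl->E->L'->H->R'->F->plug->F
Char 3 ('D'): step: R->3, L=1; D->plug->G->R->F->L->D->refl->F->L'->D->R'->D->plug->G
Char 4 ('B'): step: R->4, L=1; B->plug->C->R->C->L->C->refl->B->L'->G->R'->A->plug->A
Char 5 ('E'): step: R->5, L=1; E->plug->E->R->D->L->F->refl->D->L'->F->R'->H->plug->H
Char 6 ('C'): step: R->6, L=1; C->plug->B->R->D->L->F->refl->D->L'->F->R'->E->plug->E
Char 7 ('D'): step: R->7, L=1; D->plug->G->R->A->L->G->refl->A->L'->B->R'->C->plug->B
Char 8 ('B'): step: R->0, L->2 (L advanced); B->plug->C->R->D->L->G->refl->A->L'->F->R'->D->plug->G
Final: ciphertext=FFGAHEBG, RIGHT=0, LEFT=2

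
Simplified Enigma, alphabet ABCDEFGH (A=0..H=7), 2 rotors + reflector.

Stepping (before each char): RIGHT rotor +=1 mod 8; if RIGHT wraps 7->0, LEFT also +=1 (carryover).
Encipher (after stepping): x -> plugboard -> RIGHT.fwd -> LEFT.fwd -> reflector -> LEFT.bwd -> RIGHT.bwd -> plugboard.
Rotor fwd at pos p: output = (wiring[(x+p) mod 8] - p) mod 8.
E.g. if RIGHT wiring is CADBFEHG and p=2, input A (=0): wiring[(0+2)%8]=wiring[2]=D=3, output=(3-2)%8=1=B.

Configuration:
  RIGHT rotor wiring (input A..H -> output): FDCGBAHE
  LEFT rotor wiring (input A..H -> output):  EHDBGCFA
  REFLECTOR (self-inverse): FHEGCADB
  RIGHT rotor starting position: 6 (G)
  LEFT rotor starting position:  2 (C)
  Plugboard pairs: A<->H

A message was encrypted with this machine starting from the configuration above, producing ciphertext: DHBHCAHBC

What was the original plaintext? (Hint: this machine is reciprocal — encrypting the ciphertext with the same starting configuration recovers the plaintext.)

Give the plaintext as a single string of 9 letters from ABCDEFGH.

Answer: ECDAFHEGE

Derivation:
Char 1 ('D'): step: R->7, L=2; D->plug->D->R->D->L->A->refl->F->L'->H->R'->E->plug->E
Char 2 ('H'): step: R->0, L->3 (L advanced); H->plug->A->R->F->L->B->refl->H->L'->C->R'->C->plug->C
Char 3 ('B'): step: R->1, L=3; B->plug->B->R->B->L->D->refl->G->L'->A->R'->D->plug->D
Char 4 ('H'): step: R->2, L=3; H->plug->A->R->A->L->G->refl->D->L'->B->R'->H->plug->A
Char 5 ('C'): step: R->3, L=3; C->plug->C->R->F->L->B->refl->H->L'->C->R'->F->plug->F
Char 6 ('A'): step: R->4, L=3; A->plug->H->R->C->L->H->refl->B->L'->F->R'->A->plug->H
Char 7 ('H'): step: R->5, L=3; H->plug->A->R->D->L->C->refl->E->L'->G->R'->E->plug->E
Char 8 ('B'): step: R->6, L=3; B->plug->B->R->G->L->E->refl->C->L'->D->R'->G->plug->G
Char 9 ('C'): step: R->7, L=3; C->plug->C->R->E->L->F->refl->A->L'->H->R'->E->plug->E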